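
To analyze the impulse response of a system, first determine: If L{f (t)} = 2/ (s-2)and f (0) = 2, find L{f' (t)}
L{f'(t)} = s·F(s) - f(0) = 2s/(s-2)-2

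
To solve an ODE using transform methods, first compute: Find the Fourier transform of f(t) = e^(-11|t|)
Using the standard pair: F{e^(-a|t|)} = 2a/(a^2 + omega^2)
With a = 11: F(omega) = 22/(121 + omega^2)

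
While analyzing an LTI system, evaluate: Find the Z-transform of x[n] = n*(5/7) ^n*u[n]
Using the property Z{n * a^n * u[n]} = az/(z-a)^2
With a = 5/7: X(z) = (5/7)z/(z - 5/7)^2, |z| > 5/7

Answer: (5/7)z/(z - 5/7)^2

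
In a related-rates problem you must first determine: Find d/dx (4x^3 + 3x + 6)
Power rule: d/dx(ax^n)=n·a·x^(n-1)
Term by term: 12·x^2 + 3

Answer: 12x^2 + 3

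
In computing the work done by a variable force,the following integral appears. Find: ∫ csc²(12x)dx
Since d/dx[-cot(12x)] = 12csc²(12x), integral = -cot(12x)/12 + C

Answer: (-1/12)cot(12x) + C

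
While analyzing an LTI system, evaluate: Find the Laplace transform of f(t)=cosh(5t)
L{cosh(at)}=s/(s²-a²)
L{cosh(5t)}=s/(s²-25)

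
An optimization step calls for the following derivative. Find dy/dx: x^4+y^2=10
Differentiate: 4x^3 + 2y·(dy/dx)=0
dy/dx=-4x^3/(2y)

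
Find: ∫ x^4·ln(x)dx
By parts: u = ln(x), dv = x^4 dx
du = 1/x dx, v = x^5/5
= x^5·ln(x)/5 - ∫ x^4/5 dx
= x^5·ln(x)/5 - x^5/25+C

Answer: x^5(ln(x)/5-1/25)+C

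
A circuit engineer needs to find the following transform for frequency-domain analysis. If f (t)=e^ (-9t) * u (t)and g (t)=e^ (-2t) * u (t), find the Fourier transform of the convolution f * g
By the convolution theorem: F{f * g}=F(omega) * G(omega)
F(omega)=1/(9+j * omega), G(omega)=1/(2+j * omega)
F{f * g}=1/((9+j * omega)(2+j * omega))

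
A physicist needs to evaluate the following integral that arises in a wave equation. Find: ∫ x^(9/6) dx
Power rule: ∫ x^(3/2) dx=x^(5/2)/(5/2)+C

Answer: (2/5)·x^(5/2)+C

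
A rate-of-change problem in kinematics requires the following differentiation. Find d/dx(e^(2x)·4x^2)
Product rule: (fg)' = f'g+fg'
f = e^(2x), f' = 2·e^(2x)
g = 4x^2, g' = 8x

Answer: 8·e^(2x)·x^2+8·e^(2x)·x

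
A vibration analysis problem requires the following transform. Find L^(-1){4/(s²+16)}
L^(-1){w/(s² + w²)}=sin(wt)
Here w=4

Answer: sin(4t)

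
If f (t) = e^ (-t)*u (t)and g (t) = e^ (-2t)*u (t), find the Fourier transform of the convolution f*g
By the convolution theorem: F{f*g} = F(omega)*G(omega)
F(omega) = 1/(1 + j*omega), G(omega) = 1/(2 + j*omega)
F{f*g} = 1/((1 + j*omega)(2 + j*omega))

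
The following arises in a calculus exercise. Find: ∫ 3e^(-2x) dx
Since d/dx[e^(-2x)]=-2e^(-2x), we get -3/2 e^(-2x)+C

Answer: (-3/2)e^(-2x)+C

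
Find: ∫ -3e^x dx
Since d/dx[e^x] = +e^x, we get -3e^x+C

Answer: -3e^x+C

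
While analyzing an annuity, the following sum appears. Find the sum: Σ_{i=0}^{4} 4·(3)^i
Geometric series: S = a(1 - r^n)/(1 - r)
a = 4, r = 3, n = 5
S = 4(1-243)/-2 = 484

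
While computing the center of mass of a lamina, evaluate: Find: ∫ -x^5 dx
Using power rule: ∫ -x^5 dx = -1/6 x^6+C = (-1/6)x^6+C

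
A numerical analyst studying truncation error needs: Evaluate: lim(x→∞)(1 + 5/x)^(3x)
Rewrite as [(1+5/x)^x]^3.
lim(1+5/x)^x=e^5, so limit=(e^5)^3=e^15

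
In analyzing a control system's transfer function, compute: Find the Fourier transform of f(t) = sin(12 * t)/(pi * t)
sin(W * t)/(pi * t) = (W/pi) * sinc(W * t/pi) is the impulse response of the ideal low-pass filter with cutoff W (here W = 12).
Its Fourier transform is a rectangular function:
F(omega) = 1 for |omega| < 12, 0 otherwise

Answer: rect(omega/24) [i.e., 1 for |omega| < 12, 0 otherwise]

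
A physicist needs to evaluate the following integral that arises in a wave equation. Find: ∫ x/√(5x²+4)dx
Let u = 5x² + 4, du = 10x dx
∫ (1/10)·u^(-1/2) du = √u/5 + C

Answer: √(5x² + 4)/5 + C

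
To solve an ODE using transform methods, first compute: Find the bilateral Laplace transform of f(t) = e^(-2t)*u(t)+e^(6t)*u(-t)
For e^(-2t) * u(t): L=1/(s + 2), Re(s) > -2
For e^(6t) * u(-t): L=-1/(s-6), Re(s) < 6
Combined: F(s)=1/(s + 2) - 1/(s-6), -2 < Re(s) < 6

Answer: 1/(s + 2) - 1/(s-6), ROC: -2 < Re(s) < 6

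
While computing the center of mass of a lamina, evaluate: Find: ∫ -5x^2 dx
Using power rule: ∫ -5x^2 dx = -5/3 x^3+C = (-5/3)x^3+C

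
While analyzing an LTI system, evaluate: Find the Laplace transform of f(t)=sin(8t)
L{sin(wt)}=w/(s² + w²)
L{sin(8t)}=8/(s² + 64)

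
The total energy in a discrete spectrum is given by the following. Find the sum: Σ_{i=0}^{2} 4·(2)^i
Geometric series: S = a(1 - r^n)/(1 - r)
a = 4, r = 2, n = 3
S = 4(1-8)/-1 = 28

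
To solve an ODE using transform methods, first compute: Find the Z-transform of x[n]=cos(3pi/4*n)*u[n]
Z{cos(w0 * n) * u[n]}=z(z - cos(w0))/(z^2 - 2z * cos(w0) + 1)
With w0=3pi/4: X(z)=z(z - cos(3pi/4))/(z^2 - 2z * cos(3pi/4) + 1)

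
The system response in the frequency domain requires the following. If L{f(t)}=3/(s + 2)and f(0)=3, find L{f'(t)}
L{f'(t)}=s·F(s) - f(0)=3s/(s+2)-3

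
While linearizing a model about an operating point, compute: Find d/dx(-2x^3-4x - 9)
Power rule: d/dx(ax^n)=n·a·x^(n-1)
Term by term: -6·x^2-4

Answer: -6x^2-4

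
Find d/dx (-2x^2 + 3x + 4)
Power rule: d/dx(ax^n) = n·a·x^(n-1)
Term by term: -4·x + 3

Answer: -4x + 3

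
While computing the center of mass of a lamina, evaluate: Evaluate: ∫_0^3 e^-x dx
Antiderivative: -e^-x
Evaluate: -(e^-3 - 1)

Answer: (e^-3 - 1)/(-1)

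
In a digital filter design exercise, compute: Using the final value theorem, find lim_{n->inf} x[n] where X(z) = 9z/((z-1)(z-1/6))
Final value theorem: lim x[n]=lim_{z->1} (z-1) * X(z)
(z-1) * X(z)=9z/(z-1/6)
As z->1: 9/(1 - 1/6)=9/(5/6)=54/5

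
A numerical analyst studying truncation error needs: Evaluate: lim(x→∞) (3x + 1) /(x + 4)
Divide numerator and denominator by x:
lim (3+1/x)/(1+4/x)=3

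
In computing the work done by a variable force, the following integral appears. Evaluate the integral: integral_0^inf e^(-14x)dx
integral_0^inf e^(-14x) dx=[-1/14*e^(-14x)]_0^inf
=0 - (-1/14)=1/14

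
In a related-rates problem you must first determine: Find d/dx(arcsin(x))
d/dx[arcsin(u)]=u'/√(1-u²), u=x, u'=1

Answer: 1/√(1-x²)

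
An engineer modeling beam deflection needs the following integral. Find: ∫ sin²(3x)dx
Using identity sin²(u) = (1 - cos(2u))/2:
∫ (1 - cos(6x))/2 dx = x/2 - sin(6x)/12+C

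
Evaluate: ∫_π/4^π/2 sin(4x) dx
Antiderivative: -cos(4x)/4
Evaluate at bounds: [-cos(4·π/2)/4] - [-cos(4·π/4)/4]
= (-(1)+(-1))/4 = -1/2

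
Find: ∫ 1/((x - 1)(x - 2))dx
Partial fractions: 1/((x-1)(x-2))=A/(x-1)+B/(x-2)
A=-1, B=1
∫ [-1· 1/(x-1)+1· 1/(x-2)] dx
=(1)[ln|x-2| - ln|x-1|]+C

Answer: ln|(x-2)/(x-1)|+C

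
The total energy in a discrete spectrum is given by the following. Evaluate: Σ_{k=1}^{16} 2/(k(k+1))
Partial fractions: 2/(k(k+1))=2/k - 2/(k+1)
Telescoping sum: 2(1-1/17)=2·16/17

Answer: 32/17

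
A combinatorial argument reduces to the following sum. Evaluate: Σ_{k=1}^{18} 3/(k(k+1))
Partial fractions: 3/(k(k + 1)) = 3/k - 3/(k + 1)
Telescoping sum: 3(1 - 1/19) = 3·18/19

Answer: 54/19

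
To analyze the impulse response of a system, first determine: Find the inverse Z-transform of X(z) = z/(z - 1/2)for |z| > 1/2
Standard pair: z/(z-a) <-> a^n*u[n] for causal signals
With a=1/2: x[n]=(1/2)^n*u[n]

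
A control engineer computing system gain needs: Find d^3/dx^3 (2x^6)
Apply power rule 3 times:
d^1: 12x^5
d^2: 60x^4
d^3: 240x^3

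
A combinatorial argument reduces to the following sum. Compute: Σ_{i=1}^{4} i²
Using formula: Σ i^2=n(n+1)(2n+1)/6=4·5·9/6=30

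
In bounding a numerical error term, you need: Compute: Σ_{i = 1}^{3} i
Using formula: Σ i^1 = n(n + 1)/2 = 3·4/2 = 6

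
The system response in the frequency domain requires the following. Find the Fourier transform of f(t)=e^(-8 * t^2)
The Fourier transform of a Gaussian e^(-a * t^2) is sqrt(pi/a) * e^(-omega^2/(4a)).
With a = 8: F(omega) = sqrt(pi/8) * e^(-omega^2/32)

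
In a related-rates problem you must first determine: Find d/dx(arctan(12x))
d/dx[arctan(u)]=u'/(1+u²), u=12x, u'=12

Answer: 12/(1+144x²)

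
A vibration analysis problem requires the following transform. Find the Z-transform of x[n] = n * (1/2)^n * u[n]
Using the property Z{n * a^n * u[n]} = az/(z-a)^2
With a = 1/2: X(z) = (1/2)z/(z - 1/2)^2, |z| > 1/2

Answer: (1/2)z/(z - 1/2)^2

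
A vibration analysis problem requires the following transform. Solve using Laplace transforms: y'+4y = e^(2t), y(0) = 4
Take L: sY - 4+4Y=1/(s-2)
Y(s+4)=1/(s-2)+4
Y=1/((s-2)(s+4))+4/(s+4)
Partial fractions: 1/((s-2)(s+4))=(1/6)/(s-2) - (1/6)/(s+4)
So Y=(1/6)/(s-2)+(23/6)/(s+4)
Inverse Laplace transform (L^(-1){1/(s-2)}=e^(2t), L^(-1){1/(s+4)}=e^(-4t)):

Answer: y(t)=(1/6)·e^(2t)+(23/6)·e^(-4t)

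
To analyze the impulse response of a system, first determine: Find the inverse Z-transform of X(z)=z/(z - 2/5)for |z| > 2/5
Standard pair: z/(z-a) <-> a^n*u[n] for causal signals
With a=2/5: x[n]=(2/5)^n*u[n]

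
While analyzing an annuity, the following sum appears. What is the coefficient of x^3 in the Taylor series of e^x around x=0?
Taylor series of e^x = Σ x^n/n!
Coefficient of x^3 = 1/3! = 1/6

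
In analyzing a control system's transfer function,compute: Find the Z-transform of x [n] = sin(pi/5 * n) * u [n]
Z{sin(w0 * n) * u[n]}=z * sin(w0)/(z^2-2z * cos(w0)+1)
With w0=pi/5: X(z)=z * sin(pi/5)/(z^2-2z * cos(pi/5)+1)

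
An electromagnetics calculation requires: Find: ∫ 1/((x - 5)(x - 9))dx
Partial fractions: 1/((x-5)(x-9))=A/(x-5) + B/(x-9)
A=-1/4, B=1/4
∫ [-1/4· 1/(x-5) + 1/4· 1/(x-9)] dx
=(1/4)[ln|x-9| - ln|x-5|] + C

Answer: (1/4)·ln|(x-9)/(x-5)| + C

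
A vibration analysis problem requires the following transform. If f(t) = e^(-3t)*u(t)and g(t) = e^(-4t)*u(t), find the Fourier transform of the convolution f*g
By the convolution theorem: F{f * g} = F(omega) * G(omega)
F(omega) = 1/(3+j * omega), G(omega) = 1/(4+j * omega)
F{f * g} = 1/((3+j * omega)(4+j * omega))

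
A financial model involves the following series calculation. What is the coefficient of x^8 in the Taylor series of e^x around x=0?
Taylor series of e^x=Σ x^n/n!
Coefficient of x^8=1/8!=1/40320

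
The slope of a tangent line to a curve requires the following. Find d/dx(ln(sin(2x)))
Chain rule: d/dx[ln(u)]=u'/u where u=sin(2x)
u'=2cos(2x)

Answer: (2cos(2x))/(sin(2x))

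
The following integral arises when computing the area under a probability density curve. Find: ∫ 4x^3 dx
Using power rule: ∫ 4x^3 dx=4/4 x^4+C=x^4+C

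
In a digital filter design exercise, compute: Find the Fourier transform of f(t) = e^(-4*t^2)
The Fourier transform of a Gaussian e^(-a*t^2) is sqrt(pi/a)*e^(-omega^2/(4a)).
With a=4: F(omega)=sqrt(pi)/2*e^(-omega^2/16)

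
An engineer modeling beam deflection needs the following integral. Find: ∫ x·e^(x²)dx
Let u=x², du=2x dx
∫ (1/2)e^u du=e^u/2 + C

Answer: e^(x²)/2 + C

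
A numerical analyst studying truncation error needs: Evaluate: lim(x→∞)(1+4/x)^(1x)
Rewrite as [(1 + 4/x)^x]^1.
lim(1 + 4/x)^x = e^4, so limit = (e^4)^1 = e^4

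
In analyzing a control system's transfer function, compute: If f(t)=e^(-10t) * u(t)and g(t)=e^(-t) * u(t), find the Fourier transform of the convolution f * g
By the convolution theorem: F{f*g} = F(omega)*G(omega)
F(omega) = 1/(10 + j*omega), G(omega) = 1/(1 + j*omega)
F{f*g} = 1/((10 + j*omega)(1 + j*omega))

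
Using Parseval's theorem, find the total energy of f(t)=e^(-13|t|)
Parseval's theorem: E = integral |f(t)|^2 dt = (1/2pi) integral |F(omega)|^2 domega
E = integral_{-inf}^{inf} e^(-26|t|) dt = 2 * integral_0^inf e^(-26t) dt = 2/(2 * 13) = 1/13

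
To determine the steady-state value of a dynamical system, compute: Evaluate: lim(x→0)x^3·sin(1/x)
Squeeze theorem: -|x^3| ≤ x^3·sin(1/x) ≤ |x^3|
Since x^3 → 0 as x → 0, by squeeze theorem the limit is 0

Answer: 0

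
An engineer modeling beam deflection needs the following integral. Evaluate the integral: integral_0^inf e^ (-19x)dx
integral_0^inf e^(-19x) dx = [-1/19 * e^(-19x)]_0^inf
= 0 - (-1/19) = 1/19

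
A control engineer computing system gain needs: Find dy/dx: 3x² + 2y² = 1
Differentiate: 6x + 4y·(dy/dx)=0
dy/dx=-6x/(4y)=-(3/2)·(x/y)

Answer: dy/dx=-(3/2)·(x/y)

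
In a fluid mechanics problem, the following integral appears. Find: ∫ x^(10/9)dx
Power rule: ∫ x^(10/9) dx=x^(19/9)/(19/9)+C

Answer: (9/19)·x^(19/9)+C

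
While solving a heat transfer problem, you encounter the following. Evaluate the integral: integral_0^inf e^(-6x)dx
integral_0^inf e^(-6x) dx=[-1/6*e^(-6x)]_0^inf
=0 - (-1/6)=1/6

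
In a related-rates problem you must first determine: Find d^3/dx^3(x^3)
Apply power rule 3 times:
d^1: 3x^2
d^2: 6x
d^3: 6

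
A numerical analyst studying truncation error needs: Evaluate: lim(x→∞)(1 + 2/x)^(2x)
Rewrite as [(1+2/x)^x]^2.
lim(1+2/x)^x=e^2, so limit=(e^2)^2=e^4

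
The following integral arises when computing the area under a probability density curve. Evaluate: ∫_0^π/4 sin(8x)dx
Antiderivative: -cos(8x)/8
Evaluate at bounds: [-cos(8·π/4)/8] - [-cos(8·0)/8]
= (-(1) + (1))/8 = 0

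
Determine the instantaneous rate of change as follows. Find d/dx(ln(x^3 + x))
Chain rule: d/dx[ln(u)]=u'/u where u=x^3 + x
u'=3x^2 + 1

Answer: (3x^2 + 1)/(x^3 + x)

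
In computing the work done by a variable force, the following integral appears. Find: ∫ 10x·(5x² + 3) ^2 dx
Let u = 5x²+3, du = 10x dx
∫ u^2 du = u^3/3+C

Answer: (5x²+3)^3/3+C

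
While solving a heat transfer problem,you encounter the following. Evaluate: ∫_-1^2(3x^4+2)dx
Step 1: Find antiderivative F(x) = (3/5)x^5+2x
Step 2: F(2) - F(-1) = 116/5 - (-13/5) = 129/5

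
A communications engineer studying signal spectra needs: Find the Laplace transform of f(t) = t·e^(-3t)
L{t·e^(at)}=1/(s-a)²
L{t·e^(-3t)}=1/(s + 3)²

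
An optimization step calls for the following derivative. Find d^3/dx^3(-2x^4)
Apply power rule 3 times:
d^1: -8x^3
d^2: -24x^2
d^3: -48x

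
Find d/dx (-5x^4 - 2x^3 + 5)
Power rule: d/dx(ax^n)=n·a·x^(n-1)
Term by term: -20·x^3-6·x^2

Answer: -20x^3-6x^2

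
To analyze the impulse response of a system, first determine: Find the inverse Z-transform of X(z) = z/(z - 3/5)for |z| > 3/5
Standard pair: z/(z-a) <-> a^n*u[n] for causal signals
With a = 3/5: x[n] = (3/5)^n*u[n]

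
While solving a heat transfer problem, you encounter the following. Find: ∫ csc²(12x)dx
Since d/dx[-cot(12x)]=12csc²(12x), integral=-cot(12x)/12+C

Answer: (-1/12)cot(12x)+C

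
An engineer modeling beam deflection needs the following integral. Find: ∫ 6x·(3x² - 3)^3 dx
Let u=3x² - 3, du=6x dx
∫ u^3 du=u^4/4+C

Answer: (3x² - 3)^4/4+C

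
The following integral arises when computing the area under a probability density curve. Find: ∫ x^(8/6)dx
Power rule: ∫ x^(4/3) dx=x^(7/3)/(7/3) + C

Answer: (3/7)·x^(7/3) + C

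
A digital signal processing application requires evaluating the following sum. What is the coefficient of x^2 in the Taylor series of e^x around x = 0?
Taylor series of e^x = Σ x^n/n!
Coefficient of x^2 = 1/2! = 1/2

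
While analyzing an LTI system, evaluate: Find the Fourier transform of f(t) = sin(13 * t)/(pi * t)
sin(W * t)/(pi * t)=(W/pi) * sinc(W * t/pi) is the impulse response of the ideal low-pass filter with cutoff W (here W=13).
Its Fourier transform is a rectangular function:
F(omega)=1 for |omega| < 13, 0 otherwise

Answer: rect(omega/26) [i.e., 1 for |omega| < 13, 0 otherwise]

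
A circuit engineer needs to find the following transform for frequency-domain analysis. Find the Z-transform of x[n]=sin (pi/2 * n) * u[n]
Z{sin(w0 * n) * u[n]} = z * sin(w0)/(z^2 - 2z * cos(w0) + 1)
With w0 = pi/2: X(z) = z * sin(pi/2)/(z^2 - 2z * cos(pi/2) + 1)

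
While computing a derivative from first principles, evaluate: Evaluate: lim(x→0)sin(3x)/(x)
L'Hôpital (0/0): lim 3cos(3x)/1=3/1

Answer: 3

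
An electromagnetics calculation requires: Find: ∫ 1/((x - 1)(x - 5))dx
Partial fractions: 1/((x-1)(x-5)) = A/(x-1) + B/(x-5)
A = -1/4, B = 1/4
∫ [-1/4· 1/(x-1) + 1/4· 1/(x-5)] dx
= (1/4)[ln|x-5| - ln|x-1|] + C

Answer: (1/4)·ln|(x-5)/(x-1)| + C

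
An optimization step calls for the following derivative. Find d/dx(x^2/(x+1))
Quotient rule: (f/g)'=(f'g - fg')/g²
f=x^2, f'=2x
g=x + 1, g'=1

Answer: (2x·(x + 1) - x^2)/(x + 1)²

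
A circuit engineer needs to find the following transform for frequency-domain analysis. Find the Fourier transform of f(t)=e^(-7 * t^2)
The Fourier transform of a Gaussian e^(-a*t^2) is sqrt(pi/a)*e^(-omega^2/(4a)).
With a = 7: F(omega) = sqrt(pi/7)*e^(-omega^2/28)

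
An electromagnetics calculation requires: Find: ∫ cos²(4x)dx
Using identity cos²(u)=(1 + cos(2u))/2:
∫ (1 + cos(8x))/2 dx=x/2 + sin(8x)/16 + C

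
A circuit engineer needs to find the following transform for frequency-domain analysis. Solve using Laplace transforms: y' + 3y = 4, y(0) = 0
Take L of both sides: sY(s)-0+3Y(s)=4/s
Y(s)(s+3)=4/s+0
Y(s)=4/(s(s+3))+0/(s+3)
Partial fractions: 4/(s(s+3))=(4/3)/s - (4/3)/(s+3)
So Y(s)=(4/3)/s - (4/3)/(s+3)
Inverse transform (L^(-1){1/s}=1, L^(-1){1/(s+3)}=e^(-3t)):

Answer: y(t)=4/3 - (4/3)·e^(-3t)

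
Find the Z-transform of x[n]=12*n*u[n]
Z{n * u[n]} = z/(z-1)^2
By linearity: Z{12 * n * u[n]} = 12z/(z-1)^2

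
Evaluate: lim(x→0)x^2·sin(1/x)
Squeeze theorem: -|x^2| ≤ x^2·sin(1/x) ≤ |x^2|
Since x^2 → 0 as x → 0, by squeeze theorem the limit is 0

Answer: 0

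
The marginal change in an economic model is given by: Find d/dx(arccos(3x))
d/dx[arccos(u)]=-u'/√(1-u²), u=3x, u'=3

Answer: -3/√(1-9x²)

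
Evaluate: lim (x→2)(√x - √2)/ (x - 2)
Multiply by conjugate (√x+√2)/(√x+√2):
= (x - 2)/((x - 2)(√x+√2)) = 1/(√x+√2)
As x → 2: 1/(2√2)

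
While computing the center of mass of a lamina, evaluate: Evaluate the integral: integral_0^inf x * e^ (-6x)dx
This is a Gamma integral. Substitute u=6x (du=6 dx):
integral_0^inf x * e^(-6x) dx=(1/6^2) integral_0^inf u^1 * e^(-u) du
=Gamma(2)/6^2=1!/6^2=1/36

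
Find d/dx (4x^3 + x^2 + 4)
Power rule: d/dx(ax^n)=n·a·x^(n-1)
Term by term: 12·x^2 + 2·x

Answer: 12x^2 + 2x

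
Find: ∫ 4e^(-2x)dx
Since d/dx[e^(-2x)]=-2e^(-2x), we get -2 e^(-2x)+C

Answer: -2e^(-2x)+C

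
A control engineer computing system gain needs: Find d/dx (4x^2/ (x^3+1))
Quotient rule: (f/g)'=(f'g - fg')/g²
f=4x^2, f'=8x
g=x^3 + 1, g'=3x^2

Answer: (8x·(x^3 + 1) - 12x^4)/(x^3 + 1)²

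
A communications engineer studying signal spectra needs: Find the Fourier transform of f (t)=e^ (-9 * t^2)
The Fourier transform of a Gaussian e^(-a * t^2) is sqrt(pi/a) * e^(-omega^2/(4a)).
With a = 9: F(omega) = sqrt(pi)/3 * e^(-omega^2/36)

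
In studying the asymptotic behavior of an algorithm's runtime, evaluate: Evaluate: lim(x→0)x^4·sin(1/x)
Squeeze theorem: -|x^4| ≤ x^4·sin(1/x) ≤ |x^4|
Since x^4 → 0 as x → 0, by squeeze theorem the limit is 0

Answer: 0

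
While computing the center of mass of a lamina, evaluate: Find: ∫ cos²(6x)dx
Using identity cos²(u) = (1 + cos(2u))/2:
∫ (1 + cos(12x))/2 dx = x/2 + sin(12x)/24 + C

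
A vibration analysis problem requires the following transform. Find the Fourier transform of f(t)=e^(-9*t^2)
The Fourier transform of a Gaussian e^(-a * t^2) is sqrt(pi/a) * e^(-omega^2/(4a)).
With a = 9: F(omega) = sqrt(pi)/3 * e^(-omega^2/36)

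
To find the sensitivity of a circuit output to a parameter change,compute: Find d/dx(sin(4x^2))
Chain rule: d/dx[sin(u)] = cos(u)·u' where u = 4x^2
u' = 8x

Answer: 8x·cos(4x^2)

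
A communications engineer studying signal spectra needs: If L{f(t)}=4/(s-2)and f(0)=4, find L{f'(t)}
L{f'(t)} = s·F(s) - f(0) = 4s/(s-2)-4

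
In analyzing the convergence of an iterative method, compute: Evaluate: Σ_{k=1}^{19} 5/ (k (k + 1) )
Partial fractions: 5/(k(k + 1)) = 5/k - 5/(k + 1)
Telescoping sum: 5(1 - 1/20) = 5·19/20

Answer: 19/4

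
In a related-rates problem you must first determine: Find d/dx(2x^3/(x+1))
Quotient rule: (f/g)'=(f'g - fg')/g²
f=2x^3, f'=6x^2
g=x + 1, g'=1

Answer: (6x^2·(x + 1) - 2x^3)/(x + 1)²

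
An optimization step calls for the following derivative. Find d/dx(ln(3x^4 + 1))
Chain rule: d/dx[ln(u)]=u'/u where u=3x^4 + 1
u'=12x^3

Answer: (12x^3)/(3x^4 + 1)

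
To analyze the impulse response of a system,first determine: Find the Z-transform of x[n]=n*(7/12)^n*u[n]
Using the property Z{n*a^n*u[n]}=az/(z-a)^2
With a=7/12: X(z)=(7/12)z/(z - 7/12)^2, |z| > 7/12

Answer: (7/12)z/(z - 7/12)^2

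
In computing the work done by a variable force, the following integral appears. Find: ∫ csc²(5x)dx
Since d/dx[-cot(5x)]=5csc²(5x), integral=-cot(5x)/5+C

Answer: (-1/5)cot(5x)+C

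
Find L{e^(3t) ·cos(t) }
First shifting: L{e^(at)f(t)} = F(s-a)
L{cos(t)} = s/(s²+1)
Shift: (s-3)/((s-3)²+1)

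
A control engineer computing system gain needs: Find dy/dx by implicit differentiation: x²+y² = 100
Differentiate both sides: 2x + 2y·(dy/dx)=0
Solve: dy/dx=-2x/(2y)=-x/y

Answer: dy/dx=-x/y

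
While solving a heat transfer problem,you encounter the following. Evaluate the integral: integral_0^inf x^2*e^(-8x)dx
This is a Gamma integral. Substitute u = 8x (du = 8 dx):
integral_0^inf x^2 * e^(-8x) dx = (1/8^3) integral_0^inf u^2 * e^(-u) du
= Gamma(3)/8^3 = 2!/8^3 = 2/512

Answer: 1/256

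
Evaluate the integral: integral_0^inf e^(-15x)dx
integral_0^inf e^(-15x) dx = [-1/15*e^(-15x)]_0^inf
= 0 - (-1/15) = 1/15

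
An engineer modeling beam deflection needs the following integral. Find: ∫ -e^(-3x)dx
Since d/dx[e^(-3x)] = -3e^(-3x), we get 1/3 e^(-3x) + C

Answer: (1/3)e^(-3x) + C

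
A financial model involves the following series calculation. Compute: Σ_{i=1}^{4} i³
Using formula: Σ i^3 = [n(n+1)/2]² = [4·5/2]² = 100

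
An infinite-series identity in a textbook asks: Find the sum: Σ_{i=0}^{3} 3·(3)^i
Geometric series: S = a(1 - r^n)/(1 - r)
a = 3, r = 3, n = 4
S = 3(1-81)/-2 = 120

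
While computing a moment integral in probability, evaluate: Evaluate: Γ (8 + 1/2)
Γ(n+1/2) = (2n)!√π/(4^n·n!)
= 20922789888000√π/(65536·40320) = (2027025/256)·√π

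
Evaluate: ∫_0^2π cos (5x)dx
Antiderivative: sin(5x)/5
Evaluate at bounds: [sin(5·2π)/5] - [sin(5·0)/5]
= ((0) - (0))/5 = 0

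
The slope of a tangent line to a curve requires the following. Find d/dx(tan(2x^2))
Chain rule: d/dx[tan(u)]=sec²(u)·u' where u=2x^2
u'=4x

Answer: 4x·sec²(2x^2)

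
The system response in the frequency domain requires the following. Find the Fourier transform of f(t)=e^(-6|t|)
Using the standard pair: F{e^(-a|t|)}=2a/(a^2 + omega^2)
With a=6: F(omega)=12/(36 + omega^2)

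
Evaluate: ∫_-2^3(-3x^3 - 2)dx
Step 1: Find antiderivative F(x)=(-3/4)x^4-2x
Step 2: F(3) - F(-2)=-267/4 - (-8)=-235/4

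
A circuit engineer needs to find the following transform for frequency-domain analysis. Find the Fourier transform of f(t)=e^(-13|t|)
Using the standard pair: F{e^(-a|t|)} = 2a/(a^2+omega^2)
With a = 13: F(omega) = 26/(169+omega^2)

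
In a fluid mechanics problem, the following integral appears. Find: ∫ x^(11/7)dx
Power rule: ∫ x^(11/7) dx=x^(18/7)/(18/7)+C

Answer: (7/18)·x^(18/7)+C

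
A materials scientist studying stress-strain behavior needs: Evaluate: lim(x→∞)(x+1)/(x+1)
Divide numerator and denominator by x:
lim (1+1/x)/(1+1/x)=1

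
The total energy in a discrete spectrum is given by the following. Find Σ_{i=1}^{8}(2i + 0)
= 2·Σ i + 0·8 = 2·36 + 0 = 72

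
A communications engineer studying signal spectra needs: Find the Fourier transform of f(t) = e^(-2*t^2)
The Fourier transform of a Gaussian e^(-a*t^2) is sqrt(pi/a)*e^(-omega^2/(4a)).
With a = 2: F(omega) = sqrt(pi/2)*e^(-omega^2/8)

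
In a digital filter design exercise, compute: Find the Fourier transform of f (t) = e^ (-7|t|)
Using the standard pair: F{e^(-a|t|)} = 2a/(a^2 + omega^2)
With a = 7: F(omega) = 14/(49 + omega^2)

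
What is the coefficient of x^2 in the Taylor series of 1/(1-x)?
1/(1-x)=Σ x^n for |x|<1
All coefficients are 1

Answer: 1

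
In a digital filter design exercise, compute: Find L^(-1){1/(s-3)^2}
L^(-1){1/(s-a)^n}=t^(n-1)·e^(at)/(n-1)!
Here a=3, n=2: t^1·e^(3t)/1

Answer: t·e^(3t)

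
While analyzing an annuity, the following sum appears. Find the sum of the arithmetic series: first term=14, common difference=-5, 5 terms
Last term: a_n = 14 + (5 - 1)·-5 = -6
Sum = n(a_1 + a_n)/2 = 5(14 + (-6))/2 = 20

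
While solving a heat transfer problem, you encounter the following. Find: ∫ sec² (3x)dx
Since d/dx[tan(3x)]=3sec²(3x), integral=tan(3x)/3 + C

Answer: (1/3)tan(3x) + C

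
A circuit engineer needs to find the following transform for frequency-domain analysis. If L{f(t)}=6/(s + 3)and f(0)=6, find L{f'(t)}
L{f'(t)} = s·F(s) - f(0) = 6s/(s + 3) - 6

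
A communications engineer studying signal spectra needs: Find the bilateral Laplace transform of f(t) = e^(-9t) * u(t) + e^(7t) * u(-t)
For e^(-9t) * u(t): L=1/(s+9), Re(s) > -9
For e^(7t) * u(-t): L=-1/(s-7), Re(s) < 7
Combined: F(s)=1/(s+9)-1/(s-7), -9 < Re(s) < 7

Answer: 1/(s+9)-1/(s-7), ROC: -9 < Re(s) < 7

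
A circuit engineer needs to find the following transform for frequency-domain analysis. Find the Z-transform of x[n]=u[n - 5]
Using the time-shift property: Z{u[n-5]}=z^(-5) * z/(z-1)
=z^(-4)/(z-1)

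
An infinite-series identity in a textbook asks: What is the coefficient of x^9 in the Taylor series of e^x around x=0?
Taylor series of e^x=Σ x^n/n!
Coefficient of x^9=1/9!=1/362880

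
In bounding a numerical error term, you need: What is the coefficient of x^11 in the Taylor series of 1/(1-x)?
1/(1-x) = Σ x^n for |x|<1
All coefficients are 1

Answer: 1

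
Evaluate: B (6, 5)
B(x,y)=Γ(x)Γ(y)/Γ(x + y)=(x-1)!(y-1)!/(x + y-1)!
B(6,5)=5!·4!/10!=1/1260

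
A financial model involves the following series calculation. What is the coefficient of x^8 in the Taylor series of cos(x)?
cos(x)=Σ (-1)^k x^(2k)/(2k)!
For x^8: (-1)^4/8!=1/40320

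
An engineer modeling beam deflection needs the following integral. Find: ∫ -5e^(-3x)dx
Since d/dx[e^(-3x)]=-3e^(-3x), we get 5/3 e^(-3x) + C

Answer: (5/3)e^(-3x) + C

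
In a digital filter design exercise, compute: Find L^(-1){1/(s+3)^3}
L^(-1){1/(s-a)^n}=t^(n-1)·e^(at)/(n-1)!
Here a=-3, n=3: t^2·e^(-3t)/2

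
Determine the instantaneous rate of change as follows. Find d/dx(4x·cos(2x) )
Product rule: (fg)'=f'g + fg'
f=4x, f'=4
g=cos(2x), g'=-2·sin(2x)

Answer: 4·cos(2x) - 8x·sin(2x)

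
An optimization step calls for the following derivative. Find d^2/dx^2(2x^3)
Apply power rule 2 times:
d^1: 6x^2
d^2: 12x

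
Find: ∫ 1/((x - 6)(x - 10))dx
Partial fractions: 1/((x-6)(x-10))=A/(x-6) + B/(x-10)
A=-1/4, B=1/4
∫ [-1/4· 1/(x-6) + 1/4· 1/(x-10)] dx
=(1/4)[ln|x-10| - ln|x-6|] + C

Answer: (1/4)·ln|(x-10)/(x-6)| + C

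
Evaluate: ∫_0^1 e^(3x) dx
Antiderivative: (1/3)e^(3x)
Evaluate: (1/3)(e^3-1)

Answer: (e^3-1)/3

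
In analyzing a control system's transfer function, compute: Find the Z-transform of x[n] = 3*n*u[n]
Z{n * u[n]} = z/(z-1)^2
By linearity: Z{3 * n * u[n]} = 3z/(z-1)^2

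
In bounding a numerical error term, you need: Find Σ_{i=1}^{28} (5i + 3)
=5·Σ i + 3·28=5·406 + 84=2114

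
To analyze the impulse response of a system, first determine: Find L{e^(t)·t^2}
First shifting: L{e^(at)f(t)} = F(s-a)
L{t^2} = 2/s^3
Shift s → s-1: 2/(s-1)^3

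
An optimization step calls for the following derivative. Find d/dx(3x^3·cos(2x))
Product rule: (fg)'=f'g + fg'
f=3x^3, f'=9x^2
g=cos(2x), g'=-2·sin(2x)

Answer: 9x^2·cos(2x) - 6x^3·sin(2x)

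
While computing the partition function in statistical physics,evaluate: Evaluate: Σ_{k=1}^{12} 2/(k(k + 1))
Partial fractions: 2/(k(k+1)) = 2/k - 2/(k+1)
Telescoping sum: 2(1-1/13) = 2·12/13

Answer: 24/13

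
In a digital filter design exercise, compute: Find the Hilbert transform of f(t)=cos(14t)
The Hilbert transform shifts each frequency component by -pi/2.
H{cos(wt)}=sin(wt)
With w=14: H{cos(14t)}=sin(14t)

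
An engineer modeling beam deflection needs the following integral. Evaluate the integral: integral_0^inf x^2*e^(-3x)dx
This is a Gamma integral. Substitute u = 3x (du = 3 dx):
integral_0^inf x^2*e^(-3x) dx = (1/3^3) integral_0^inf u^2*e^(-u) du
= Gamma(3)/3^3 = 2!/3^3 = 2/27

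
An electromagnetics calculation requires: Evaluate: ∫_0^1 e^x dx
Antiderivative: e^x
Evaluate: (e^1 - 1)

Answer: e^1 - 1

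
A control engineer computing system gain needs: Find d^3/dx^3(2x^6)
Apply power rule 3 times:
d^1: 12x^5
d^2: 60x^4
d^3: 240x^3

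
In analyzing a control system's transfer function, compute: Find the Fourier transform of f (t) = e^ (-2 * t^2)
The Fourier transform of a Gaussian e^(-a*t^2) is sqrt(pi/a)*e^(-omega^2/(4a)).
With a=2: F(omega)=sqrt(pi/2)*e^(-omega^2/8)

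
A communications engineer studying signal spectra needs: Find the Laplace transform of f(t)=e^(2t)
L{e^(at)} = 1/(s-a)
L{e^(2t)} = 1/(s-2)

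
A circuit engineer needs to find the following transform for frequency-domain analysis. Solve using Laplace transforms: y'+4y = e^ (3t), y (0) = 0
Take L: sY - 0+4Y=1/(s-3)
Y(s+4)=1/(s-3)+0
Y=1/((s-3)(s+4))+0/(s+4)
Partial fractions: 1/((s-3)(s+4))=(1/7)/(s-3) - (1/7)/(s+4)
So Y=(1/7)/(s-3) - (1/7)/(s+4)
Inverse Laplace transform (L^(-1){1/(s-3)}=e^(3t), L^(-1){1/(s+4)}=e^(-4t)):

Answer: y(t)=(1/7)·e^(3t) - (1/7)·e^(-4t)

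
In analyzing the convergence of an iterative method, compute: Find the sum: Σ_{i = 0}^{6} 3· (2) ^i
Geometric series: S=a(1 - r^n)/(1 - r)
a=3, r=2, n=7
S=3(1-128)/-1=381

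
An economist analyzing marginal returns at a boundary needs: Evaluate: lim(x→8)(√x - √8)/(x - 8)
Multiply by conjugate (√x+√8)/(√x+√8):
=(x - 8)/((x - 8)(√x+√8))=1/(√x+√8)
As x → 8: 1/(2√8)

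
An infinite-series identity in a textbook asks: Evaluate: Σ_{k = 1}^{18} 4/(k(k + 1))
Partial fractions: 4/(k(k+1)) = 4/k - 4/(k+1)
Telescoping sum: 4(1-1/19) = 4·18/19

Answer: 72/19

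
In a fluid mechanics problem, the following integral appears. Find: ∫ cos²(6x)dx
Using identity cos²(u) = (1 + cos(2u))/2:
∫ (1 + cos(12x))/2 dx = x/2 + sin(12x)/24 + C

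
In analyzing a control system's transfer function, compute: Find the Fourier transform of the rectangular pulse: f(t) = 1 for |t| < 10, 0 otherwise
F(omega) = integral from -10 to 10 of e^(-j*omega*t) dt
= 2*sin(10*omega)/omega = 20*sinc(10*omega/pi)

Answer: 2*sin(10*omega)/omega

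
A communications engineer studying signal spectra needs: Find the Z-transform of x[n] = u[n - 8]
Using the time-shift property: Z{u[n-8]}=z^(-8) * z/(z-1)
=z^(-7)/(z-1)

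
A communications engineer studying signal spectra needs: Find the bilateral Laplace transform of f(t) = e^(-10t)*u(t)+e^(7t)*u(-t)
For e^(-10t)*u(t): L = 1/(s+10), Re(s) > -10
For e^(7t)*u(-t): L = -1/(s-7), Re(s) < 7
Combined: F(s) = 1/(s+10)-1/(s-7), -10 < Re(s) < 7

Answer: 1/(s+10)-1/(s-7), ROC: -10 < Re(s) < 7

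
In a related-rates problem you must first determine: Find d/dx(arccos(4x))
d/dx[arccos(u)]=-u'/√(1-u²), u=4x, u'=4

Answer: -4/√(1 - 16x²)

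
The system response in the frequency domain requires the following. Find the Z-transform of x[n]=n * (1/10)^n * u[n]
Using the property Z{n * a^n * u[n]}=az/(z-a)^2
With a=1/10: X(z)=(1/10)z/(z - 1/10)^2, |z| > 1/10

Answer: (1/10)z/(z - 1/10)^2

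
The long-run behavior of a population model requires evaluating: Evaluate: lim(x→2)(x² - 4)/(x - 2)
Factor: (x² - 4) = (x-2)(x+2)
Cancel (x-2): lim(x→2) (x+2) = 4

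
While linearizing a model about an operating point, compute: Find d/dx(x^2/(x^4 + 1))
Quotient rule: (f/g)' = (f'g - fg')/g²
f = x^2, f' = 2x
g = x^4 + 1, g' = 4x^3

Answer: (2x·(x^4 + 1) - 4x^5)/(x^4 + 1)²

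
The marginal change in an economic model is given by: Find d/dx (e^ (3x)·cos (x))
Product rule: (fg)'=f'g+fg'
f=e^(3x), f'=3·e^(3x)
g=cos(x), g'=-sin(x)

Answer: 3·e^(3x)·cos(x) - e^(3x)·sin(x)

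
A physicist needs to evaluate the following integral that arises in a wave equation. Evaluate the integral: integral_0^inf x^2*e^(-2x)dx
This is a Gamma integral. Substitute u=2x (du=2 dx):
integral_0^inf x^2 * e^(-2x) dx=(1/2^3) integral_0^inf u^2 * e^(-u) du
=Gamma(3)/2^3=2!/2^3=2/8

Answer: 1/4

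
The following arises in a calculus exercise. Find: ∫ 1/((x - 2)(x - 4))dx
Partial fractions: 1/((x-2)(x-4))=A/(x-2)+B/(x-4)
A=-1/2, B=1/2
∫ [-1/2· 1/(x-2)+1/2· 1/(x-4)] dx
=(1/2)[ln|x-4| - ln|x-2|]+C

Answer: (1/2)·ln|(x-4)/(x-2)|+C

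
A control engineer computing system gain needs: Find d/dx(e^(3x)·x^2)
Product rule: (fg)'=f'g+fg'
f=e^(3x), f'=3·e^(3x)
g=x^2, g'=2x

Answer: 3·e^(3x)·x^2+2·e^(3x)·x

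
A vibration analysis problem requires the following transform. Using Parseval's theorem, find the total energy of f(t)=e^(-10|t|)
Parseval's theorem: E=integral |f(t)|^2 dt=(1/2pi) integral |F(omega)|^2 domega
E=integral_{-inf}^{inf} e^(-20|t|) dt=2*integral_0^inf e^(-20t) dt=2/(2*10)=1/10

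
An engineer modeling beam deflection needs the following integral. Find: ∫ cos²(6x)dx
Using identity cos²(u) = (1+cos(2u))/2:
∫ (1+cos(12x))/2 dx = x/2+sin(12x)/24+C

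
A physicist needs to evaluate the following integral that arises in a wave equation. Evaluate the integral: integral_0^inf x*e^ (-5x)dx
This is a Gamma integral. Substitute u=5x (du=5 dx):
integral_0^inf x*e^(-5x) dx=(1/5^2) integral_0^inf u^1*e^(-u) du
=Gamma(2)/5^2=1!/5^2=1/25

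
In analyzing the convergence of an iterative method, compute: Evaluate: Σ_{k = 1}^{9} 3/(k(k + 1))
Partial fractions: 3/(k(k + 1))=3/k - 3/(k + 1)
Telescoping sum: 3(1 - 1/10)=3·9/10

Answer: 27/10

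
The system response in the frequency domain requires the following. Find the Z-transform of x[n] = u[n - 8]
Using the time-shift property: Z{u[n-8]} = z^(-8) * z/(z-1)
= z^(-7)/(z-1)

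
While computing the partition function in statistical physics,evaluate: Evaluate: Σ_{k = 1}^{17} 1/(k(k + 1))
Partial fractions: 1/(k(k + 1)) = 1/k - 1/(k + 1)
Telescoping sum: 1(1 - 1/18) = 1·17/18

Answer: 17/18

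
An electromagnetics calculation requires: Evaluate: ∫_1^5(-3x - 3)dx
Step 1: Find antiderivative F(x) = (-3/2)x^2 - 3x
Step 2: F(5) - F(1) = -105/2 - (-9/2) = -48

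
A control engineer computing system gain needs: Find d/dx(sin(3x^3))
Chain rule: d/dx[sin(u)] = cos(u)·u' where u = 3x^3
u' = 9x^2

Answer: 9x^2·cos(3x^3)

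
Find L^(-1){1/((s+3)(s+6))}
Partial fractions: 1/((s+3)(s+6))=A/(s+3)+B/(s+6)
Cover-up: A=1/(s+6)|_{s=-3}=1/3; B=1/(s+3)|_{s=-6}=-1/3
L^(-1)=(1/3)e^(-3t) - (1/3)e^(-6t)

Answer: (1/3)(e^(-3t) - e^(-6t))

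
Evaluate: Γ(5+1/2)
Γ(n + 1/2) = (2n)!√π/(4^n·n!)
= 3628800√π/(1024·120) = (945/32)·√π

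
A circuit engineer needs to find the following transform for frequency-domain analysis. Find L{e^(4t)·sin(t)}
First shifting: L{e^(at)f(t)} = F(s-a)
L{sin(t)} = 1/(s²+1)
Shift: 1/((s-4)²+1)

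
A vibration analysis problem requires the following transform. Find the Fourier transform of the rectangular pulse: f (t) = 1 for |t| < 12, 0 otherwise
F(omega)=integral from -12 to 12 of e^(-j*omega*t) dt
=2*sin(12*omega)/omega=24*sinc(12*omega/pi)

Answer: 2*sin(12*omega)/omega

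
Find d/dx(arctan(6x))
d/dx[arctan(u)]=u'/(1+u²), u=6x, u'=6

Answer: 6/(1+36x²)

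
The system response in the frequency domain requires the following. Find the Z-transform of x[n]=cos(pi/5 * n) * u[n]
Z{cos(w0*n)*u[n]}=z(z - cos(w0))/(z^2-2z*cos(w0)+1)
With w0=pi/5: X(z)=z(z - cos(pi/5))/(z^2-2z*cos(pi/5)+1)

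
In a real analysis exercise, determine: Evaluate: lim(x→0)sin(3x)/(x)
L'Hôpital (0/0): lim 3cos(3x)/1 = 3/1

Answer: 3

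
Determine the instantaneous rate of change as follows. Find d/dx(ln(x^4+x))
Chain rule: d/dx[ln(u)]=u'/u where u=x^4+x
u'=4x^3+1

Answer: (4x^3+1)/(x^4+x)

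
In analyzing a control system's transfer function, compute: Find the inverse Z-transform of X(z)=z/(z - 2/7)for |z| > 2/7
Standard pair: z/(z-a) <-> a^n*u[n] for causal signals
With a=2/7: x[n]=(2/7)^n*u[n]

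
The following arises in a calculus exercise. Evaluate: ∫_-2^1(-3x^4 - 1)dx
Step 1: Find antiderivative F(x) = (-3/5)x^5 - x
Step 2: F(1) - F(-2) = -8/5 - (106/5) = -114/5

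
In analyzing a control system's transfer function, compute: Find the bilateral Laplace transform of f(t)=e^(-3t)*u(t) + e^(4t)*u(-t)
For e^(-3t) * u(t): L = 1/(s+3), Re(s) > -3
For e^(4t) * u(-t): L = -1/(s-4), Re(s) < 4
Combined: F(s) = 1/(s+3)-1/(s-4), -3 < Re(s) < 4

Answer: 1/(s+3)-1/(s-4), ROC: -3 < Re(s) < 4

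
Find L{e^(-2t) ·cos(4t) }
First shifting: L{e^(at)f(t)} = F(s-a)
L{cos(4t)} = s/(s²+16)
Shift: (s+2)/((s+2)²+16)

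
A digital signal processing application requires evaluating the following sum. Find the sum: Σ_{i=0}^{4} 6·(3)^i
Geometric series: S=a(1 - r^n)/(1 - r)
a=6, r=3, n=5
S=6(1 - 243)/-2=726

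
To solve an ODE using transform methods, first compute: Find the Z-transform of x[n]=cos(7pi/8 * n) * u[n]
Z{cos(w0 * n) * u[n]} = z(z - cos(w0))/(z^2 - 2z * cos(w0) + 1)
With w0 = 7pi/8: X(z) = z(z - cos(7pi/8))/(z^2 - 2z * cos(7pi/8) + 1)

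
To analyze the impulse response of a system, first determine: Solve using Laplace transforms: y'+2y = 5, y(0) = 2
Take L of both sides: sY(s)-2+2Y(s) = 5/s
Y(s)(s+2) = 5/s+2
Y(s) = 5/(s(s+2))+2/(s+2)
Partial fractions: 5/(s(s+2)) = (5/2)/s - (5/2)/(s+2)
So Y(s) = (5/2)/s - (1/2)/(s+2)
Inverse transform (L^(-1){1/s} = 1, L^(-1){1/(s+2)} = e^(-2t)):

Answer: y(t) = 5/2 - (1/2)·e^(-2t)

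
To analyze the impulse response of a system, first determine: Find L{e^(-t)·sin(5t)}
First shifting: L{e^(at)f(t)} = F(s-a)
L{sin(5t)} = 5/(s²+25)
Shift: 5/((s+1)²+25)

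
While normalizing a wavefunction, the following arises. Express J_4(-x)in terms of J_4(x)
For integer n: J_n(-x) = (-1)^n J_n(x)
With n = 4: J_4(-x) = (-1)^4 J_4(x) = J_4(x)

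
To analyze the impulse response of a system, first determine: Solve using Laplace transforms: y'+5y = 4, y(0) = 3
Take L of both sides: sY(s) - 3 + 5Y(s) = 4/s
Y(s)(s + 5) = 4/s + 3
Y(s) = 4/(s(s + 5)) + 3/(s + 5)
Partial fractions: 4/(s(s + 5)) = (4/5)/s - (4/5)/(s + 5)
So Y(s) = (4/5)/s + (11/5)/(s + 5)
Inverse transform (L^(-1){1/s} = 1, L^(-1){1/(s + 5)} = e^(-5t)):

Answer: y(t) = 4/5 + (11/5)·e^(-5t)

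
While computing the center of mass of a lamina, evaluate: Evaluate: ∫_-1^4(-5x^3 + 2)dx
Step 1: Find antiderivative F(x)=(-5/4)x^4+2x
Step 2: F(4) - F(-1)=-312 - (-13/4)=-1235/4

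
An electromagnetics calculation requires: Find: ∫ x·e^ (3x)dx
Integration by parts: u = x, dv = e^(3x) dx
du = dx, v = e^(3x)/3
= x·e^(3x)/3 - ∫ e^(3x)/3 dx
= x·e^(3x)/3 - e^(3x)/9+C

Answer: e^(3x)(x/3-1/9)+C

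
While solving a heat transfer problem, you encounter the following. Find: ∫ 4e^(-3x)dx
Since d/dx[e^(-3x)]=-3e^(-3x), we get -4/3 e^(-3x)+C

Answer: (-4/3)e^(-3x)+C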